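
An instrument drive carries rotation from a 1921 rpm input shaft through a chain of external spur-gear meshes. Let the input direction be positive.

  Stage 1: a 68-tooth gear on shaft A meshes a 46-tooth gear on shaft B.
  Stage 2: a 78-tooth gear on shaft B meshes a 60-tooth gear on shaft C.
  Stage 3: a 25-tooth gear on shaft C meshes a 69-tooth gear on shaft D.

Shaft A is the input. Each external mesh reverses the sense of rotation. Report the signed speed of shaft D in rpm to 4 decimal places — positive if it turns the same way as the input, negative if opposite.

Stage 1 [68T→46T]: ω = 1921.0000×68/46 = 2839.7391 rpm, dir flips to −; running = −2839.7391
Stage 2 [78T→60T]: ω = 2839.7391×78/60 = 3691.6609 rpm, dir flips to +; running = +3691.6609
Stage 3 [25T→69T]: ω = 3691.6609×25/69 = 1337.5583 rpm, dir flips to −; running = −1337.5583

-1337.5583 rpm (opposite to input, |ω| = 1337.5583 rpm)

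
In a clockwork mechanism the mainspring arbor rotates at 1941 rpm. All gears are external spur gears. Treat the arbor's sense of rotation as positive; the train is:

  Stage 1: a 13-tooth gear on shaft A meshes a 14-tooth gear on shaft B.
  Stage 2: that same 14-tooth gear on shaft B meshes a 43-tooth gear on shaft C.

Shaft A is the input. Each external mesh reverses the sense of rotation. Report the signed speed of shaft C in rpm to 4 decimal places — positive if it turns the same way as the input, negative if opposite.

Stage 1 [13T→14T]: ω = 1941.0000×13/14 = 1802.3571 rpm, dir flips to −; running = −1802.3571
Stage 2 [14T→43T]: ω = 1802.3571×14/43 = 586.8140 rpm, dir flips to +; running = +586.8140

+586.8140 rpm (same as input, |ω| = 586.8140 rpm)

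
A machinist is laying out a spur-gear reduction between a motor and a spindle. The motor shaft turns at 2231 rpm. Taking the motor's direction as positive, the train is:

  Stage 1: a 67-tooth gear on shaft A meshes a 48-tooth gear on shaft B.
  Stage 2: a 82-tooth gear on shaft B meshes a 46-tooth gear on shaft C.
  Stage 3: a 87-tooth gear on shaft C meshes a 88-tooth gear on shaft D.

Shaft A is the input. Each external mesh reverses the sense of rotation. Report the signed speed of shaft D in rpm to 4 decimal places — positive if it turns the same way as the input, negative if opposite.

-5488.1470 rpm (opposite to input, |ω| = 5488.1470 rpm)

Stage 1 [67T→48T]: ω = 2231.0000×67/48 = 3114.1042 rpm, dir flips to −; running = −3114.1042
Stage 2 [82T→46T]: ω = 3114.1042×82/46 = 5551.2292 rpm, dir flips to +; running = +5551.2292
Stage 3 [87T→88T]: ω = 5551.2292×87/88 = 5488.1470 rpm, dir flips to −; running = −5488.1470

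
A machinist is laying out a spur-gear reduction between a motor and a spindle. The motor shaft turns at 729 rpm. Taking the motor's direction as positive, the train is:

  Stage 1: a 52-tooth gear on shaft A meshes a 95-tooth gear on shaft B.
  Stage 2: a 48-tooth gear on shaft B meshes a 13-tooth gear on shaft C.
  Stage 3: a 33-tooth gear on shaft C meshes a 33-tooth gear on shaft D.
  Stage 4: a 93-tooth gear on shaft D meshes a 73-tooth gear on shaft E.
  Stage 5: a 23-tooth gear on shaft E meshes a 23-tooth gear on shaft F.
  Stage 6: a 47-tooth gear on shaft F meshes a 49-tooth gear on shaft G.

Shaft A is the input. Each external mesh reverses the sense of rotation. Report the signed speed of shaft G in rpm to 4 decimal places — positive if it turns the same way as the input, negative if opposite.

Stage 1 [52T→95T]: ω = 729.0000×52/95 = 399.0316 rpm, dir flips to −; running = −399.0316
Stage 2 [48T→13T]: ω = 399.0316×48/13 = 1473.3474 rpm, dir flips to +; running = +1473.3474
Stage 3 [33T→33T]: ω = 1473.3474×33/33 = 1473.3474 rpm, dir flips to −; running = −1473.3474
Stage 4 [93T→73T]: ω = 1473.3474×93/73 = 1877.0042 rpm, dir flips to +; running = +1877.0042
Stage 5 [23T→23T]: ω = 1877.0042×23/23 = 1877.0042 rpm, dir flips to −; running = −1877.0042
Stage 6 [47T→49T]: ω = 1877.0042×47/49 = 1800.3918 rpm, dir flips to +; running = +1800.3918

+1800.3918 rpm (same as input, |ω| = 1800.3918 rpm)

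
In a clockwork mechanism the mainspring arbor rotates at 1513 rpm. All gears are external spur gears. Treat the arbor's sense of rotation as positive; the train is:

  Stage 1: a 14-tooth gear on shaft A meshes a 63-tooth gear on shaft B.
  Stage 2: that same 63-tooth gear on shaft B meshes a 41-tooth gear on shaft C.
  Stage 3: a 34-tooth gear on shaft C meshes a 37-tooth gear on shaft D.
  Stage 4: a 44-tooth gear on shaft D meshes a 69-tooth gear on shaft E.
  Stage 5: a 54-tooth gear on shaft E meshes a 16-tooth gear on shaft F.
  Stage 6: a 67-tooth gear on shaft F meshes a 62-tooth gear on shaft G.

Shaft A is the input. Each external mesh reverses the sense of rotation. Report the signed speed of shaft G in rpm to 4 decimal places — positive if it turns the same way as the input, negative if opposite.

+1104.1314 rpm (same as input, |ω| = 1104.1314 rpm)

Stage 1 [14T→63T]: ω = 1513.0000×14/63 = 336.2222 rpm, dir flips to −; running = −336.2222
Stage 2 [63T→41T]: ω = 336.2222×63/41 = 516.6341 rpm, dir flips to +; running = +516.6341
Stage 3 [34T→37T]: ω = 516.6341×34/37 = 474.7449 rpm, dir flips to −; running = −474.7449
Stage 4 [44T→69T]: ω = 474.7449×44/69 = 302.7359 rpm, dir flips to +; running = +302.7359
Stage 5 [54T→16T]: ω = 302.7359×54/16 = 1021.7336 rpm, dir flips to −; running = −1021.7336
Stage 6 [67T→62T]: ω = 1021.7336×67/62 = 1104.1314 rpm, dir flips to +; running = +1104.1314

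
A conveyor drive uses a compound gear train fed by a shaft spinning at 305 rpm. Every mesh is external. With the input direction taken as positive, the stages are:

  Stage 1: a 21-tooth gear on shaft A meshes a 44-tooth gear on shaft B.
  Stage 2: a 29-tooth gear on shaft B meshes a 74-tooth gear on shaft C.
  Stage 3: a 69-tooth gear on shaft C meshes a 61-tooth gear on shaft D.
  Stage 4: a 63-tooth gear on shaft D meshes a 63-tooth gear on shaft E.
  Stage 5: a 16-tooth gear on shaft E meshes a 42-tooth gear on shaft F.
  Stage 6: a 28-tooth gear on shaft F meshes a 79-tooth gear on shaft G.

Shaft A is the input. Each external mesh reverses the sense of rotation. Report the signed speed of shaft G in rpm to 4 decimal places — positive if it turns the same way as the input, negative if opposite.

+8.7127 rpm (same as input, |ω| = 8.7127 rpm)

Stage 1 [21T→44T]: ω = 305.0000×21/44 = 145.5682 rpm, dir flips to −; running = −145.5682
Stage 2 [29T→74T]: ω = 145.5682×29/74 = 57.0470 rpm, dir flips to +; running = +57.0470
Stage 3 [69T→61T]: ω = 57.0470×69/61 = 64.5286 rpm, dir flips to −; running = −64.5286
Stage 4 [63T→63T]: ω = 64.5286×63/63 = 64.5286 rpm, dir flips to +; running = +64.5286
Stage 5 [16T→42T]: ω = 64.5286×16/42 = 24.5823 rpm, dir flips to −; running = −24.5823
Stage 6 [28T→79T]: ω = 24.5823×28/79 = 8.7127 rpm, dir flips to +; running = +8.7127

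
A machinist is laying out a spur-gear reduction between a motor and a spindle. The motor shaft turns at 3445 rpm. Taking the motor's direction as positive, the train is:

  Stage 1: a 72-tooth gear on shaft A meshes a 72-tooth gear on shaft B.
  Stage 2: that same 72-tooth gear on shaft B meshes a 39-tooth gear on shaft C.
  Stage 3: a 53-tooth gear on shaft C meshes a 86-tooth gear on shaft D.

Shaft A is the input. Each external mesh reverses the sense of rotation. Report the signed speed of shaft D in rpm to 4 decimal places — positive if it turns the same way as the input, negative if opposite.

-3919.5349 rpm (opposite to input, |ω| = 3919.5349 rpm)

Stage 1 [72T→72T]: ω = 3445.0000×72/72 = 3445.0000 rpm, dir flips to −; running = −3445.0000
Stage 2 [72T→39T]: ω = 3445.0000×72/39 = 6360.0000 rpm, dir flips to +; running = +6360.0000
Stage 3 [53T→86T]: ω = 6360.0000×53/86 = 3919.5349 rpm, dir flips to −; running = −3919.5349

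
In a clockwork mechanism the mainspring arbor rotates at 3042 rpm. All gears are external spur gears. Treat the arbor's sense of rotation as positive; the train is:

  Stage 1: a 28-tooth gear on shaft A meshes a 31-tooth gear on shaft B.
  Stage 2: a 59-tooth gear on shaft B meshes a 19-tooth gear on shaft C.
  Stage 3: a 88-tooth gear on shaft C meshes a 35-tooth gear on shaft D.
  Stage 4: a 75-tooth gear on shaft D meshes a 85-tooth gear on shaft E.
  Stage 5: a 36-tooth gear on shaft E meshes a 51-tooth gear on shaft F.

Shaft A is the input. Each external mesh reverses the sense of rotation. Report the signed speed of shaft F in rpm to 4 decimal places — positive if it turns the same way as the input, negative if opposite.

-13361.1318 rpm (opposite to input, |ω| = 13361.1318 rpm)

Stage 1 [28T→31T]: ω = 3042.0000×28/31 = 2747.6129 rpm, dir flips to −; running = −2747.6129
Stage 2 [59T→19T]: ω = 2747.6129×59/19 = 8532.0611 rpm, dir flips to +; running = +8532.0611
Stage 3 [88T→35T]: ω = 8532.0611×88/35 = 21452.0394 rpm, dir flips to −; running = −21452.0394
Stage 4 [75T→85T]: ω = 21452.0394×75/85 = 18928.2700 rpm, dir flips to +; running = +18928.2700
Stage 5 [36T→51T]: ω = 18928.2700×36/51 = 13361.1318 rpm, dir flips to −; running = −13361.1318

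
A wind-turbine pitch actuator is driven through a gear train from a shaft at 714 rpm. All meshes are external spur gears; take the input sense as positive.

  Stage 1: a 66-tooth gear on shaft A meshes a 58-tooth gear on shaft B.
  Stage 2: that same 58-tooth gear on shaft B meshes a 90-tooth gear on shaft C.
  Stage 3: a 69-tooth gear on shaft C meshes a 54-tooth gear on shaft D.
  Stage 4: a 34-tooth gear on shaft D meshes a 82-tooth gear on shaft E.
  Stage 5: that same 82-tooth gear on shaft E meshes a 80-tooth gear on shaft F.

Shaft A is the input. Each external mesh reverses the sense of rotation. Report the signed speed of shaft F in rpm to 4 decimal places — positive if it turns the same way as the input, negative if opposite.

-284.3439 rpm (opposite to input, |ω| = 284.3439 rpm)

Stage 1 [66T→58T]: ω = 714.0000×66/58 = 812.4828 rpm, dir flips to −; running = −812.4828
Stage 2 [58T→90T]: ω = 812.4828×58/90 = 523.6000 rpm, dir flips to +; running = +523.6000
Stage 3 [69T→54T]: ω = 523.6000×69/54 = 669.0444 rpm, dir flips to −; running = −669.0444
Stage 4 [34T→82T]: ω = 669.0444×34/82 = 277.4087 rpm, dir flips to +; running = +277.4087
Stage 5 [82T→80T]: ω = 277.4087×82/80 = 284.3439 rpm, dir flips to −; running = −284.3439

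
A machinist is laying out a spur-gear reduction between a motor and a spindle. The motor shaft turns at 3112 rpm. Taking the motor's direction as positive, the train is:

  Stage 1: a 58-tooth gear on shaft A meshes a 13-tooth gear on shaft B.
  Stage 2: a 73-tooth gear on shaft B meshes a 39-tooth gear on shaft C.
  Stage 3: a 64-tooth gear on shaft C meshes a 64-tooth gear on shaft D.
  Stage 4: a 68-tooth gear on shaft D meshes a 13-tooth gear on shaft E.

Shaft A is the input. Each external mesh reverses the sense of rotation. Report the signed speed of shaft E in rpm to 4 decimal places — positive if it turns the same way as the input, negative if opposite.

Stage 1 [58T→13T]: ω = 3112.0000×58/13 = 13884.3077 rpm, dir flips to −; running = −13884.3077
Stage 2 [73T→39T]: ω = 13884.3077×73/39 = 25988.5759 rpm, dir flips to +; running = +25988.5759
Stage 3 [64T→64T]: ω = 25988.5759×64/64 = 25988.5759 rpm, dir flips to −; running = −25988.5759
Stage 4 [68T→13T]: ω = 25988.5759×68/13 = 135940.2434 rpm, dir flips to +; running = +135940.2434

+135940.2434 rpm (same as input, |ω| = 135940.2434 rpm)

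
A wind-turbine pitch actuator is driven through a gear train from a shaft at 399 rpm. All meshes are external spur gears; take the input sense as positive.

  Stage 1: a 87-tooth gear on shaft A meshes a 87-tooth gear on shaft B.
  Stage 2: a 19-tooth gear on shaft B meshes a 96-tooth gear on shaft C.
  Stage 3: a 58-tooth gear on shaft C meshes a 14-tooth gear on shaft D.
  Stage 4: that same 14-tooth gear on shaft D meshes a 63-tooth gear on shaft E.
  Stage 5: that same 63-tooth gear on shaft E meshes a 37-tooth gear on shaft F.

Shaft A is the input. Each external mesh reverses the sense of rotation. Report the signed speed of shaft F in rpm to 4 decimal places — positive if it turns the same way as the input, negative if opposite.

-123.7889 rpm (opposite to input, |ω| = 123.7889 rpm)

Stage 1 [87T→87T]: ω = 399.0000×87/87 = 399.0000 rpm, dir flips to −; running = −399.0000
Stage 2 [19T→96T]: ω = 399.0000×19/96 = 78.9688 rpm, dir flips to +; running = +78.9688
Stage 3 [58T→14T]: ω = 78.9688×58/14 = 327.1562 rpm, dir flips to −; running = −327.1562
Stage 4 [14T→63T]: ω = 327.1562×14/63 = 72.7014 rpm, dir flips to +; running = +72.7014
Stage 5 [63T→37T]: ω = 72.7014×63/37 = 123.7889 rpm, dir flips to −; running = −123.7889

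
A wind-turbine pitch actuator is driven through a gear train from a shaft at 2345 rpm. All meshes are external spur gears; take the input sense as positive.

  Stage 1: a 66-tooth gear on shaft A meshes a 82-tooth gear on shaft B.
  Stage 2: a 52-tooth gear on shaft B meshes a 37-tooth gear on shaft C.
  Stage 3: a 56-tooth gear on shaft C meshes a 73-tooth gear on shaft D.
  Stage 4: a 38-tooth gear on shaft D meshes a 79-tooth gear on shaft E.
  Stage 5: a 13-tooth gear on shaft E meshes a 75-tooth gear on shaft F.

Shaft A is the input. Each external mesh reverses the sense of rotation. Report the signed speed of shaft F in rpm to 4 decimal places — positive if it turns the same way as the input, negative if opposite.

-169.6596 rpm (opposite to input, |ω| = 169.6596 rpm)

Stage 1 [66T→82T]: ω = 2345.0000×66/82 = 1887.4390 rpm, dir flips to −; running = −1887.4390
Stage 2 [52T→37T]: ω = 1887.4390×52/37 = 2652.6170 rpm, dir flips to +; running = +2652.6170
Stage 3 [56T→73T]: ω = 2652.6170×56/73 = 2034.8843 rpm, dir flips to −; running = −2034.8843
Stage 4 [38T→79T]: ω = 2034.8843×38/79 = 978.8051 rpm, dir flips to +; running = +978.8051
Stage 5 [13T→75T]: ω = 978.8051×13/75 = 169.6596 rpm, dir flips to −; running = −169.6596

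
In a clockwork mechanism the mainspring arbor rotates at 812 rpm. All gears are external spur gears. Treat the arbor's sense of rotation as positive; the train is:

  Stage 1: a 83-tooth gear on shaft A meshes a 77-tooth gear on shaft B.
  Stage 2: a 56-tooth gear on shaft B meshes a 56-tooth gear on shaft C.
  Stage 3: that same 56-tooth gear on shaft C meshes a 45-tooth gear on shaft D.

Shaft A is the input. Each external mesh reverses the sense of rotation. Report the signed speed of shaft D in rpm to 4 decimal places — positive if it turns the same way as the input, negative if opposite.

Stage 1 [83T→77T]: ω = 812.0000×83/77 = 875.2727 rpm, dir flips to −; running = −875.2727
Stage 2 [56T→56T]: ω = 875.2727×56/56 = 875.2727 rpm, dir flips to +; running = +875.2727
Stage 3 [56T→45T]: ω = 875.2727×56/45 = 1089.2283 rpm, dir flips to −; running = −1089.2283

-1089.2283 rpm (opposite to input, |ω| = 1089.2283 rpm)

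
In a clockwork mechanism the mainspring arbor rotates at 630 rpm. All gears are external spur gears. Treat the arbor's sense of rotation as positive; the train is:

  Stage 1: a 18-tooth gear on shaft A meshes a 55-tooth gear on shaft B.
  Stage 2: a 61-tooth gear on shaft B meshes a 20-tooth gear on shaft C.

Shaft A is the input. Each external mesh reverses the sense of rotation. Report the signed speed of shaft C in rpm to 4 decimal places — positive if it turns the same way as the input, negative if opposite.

Stage 1 [18T→55T]: ω = 630.0000×18/55 = 206.1818 rpm, dir flips to −; running = −206.1818
Stage 2 [61T→20T]: ω = 206.1818×61/20 = 628.8545 rpm, dir flips to +; running = +628.8545

+628.8545 rpm (same as input, |ω| = 628.8545 rpm)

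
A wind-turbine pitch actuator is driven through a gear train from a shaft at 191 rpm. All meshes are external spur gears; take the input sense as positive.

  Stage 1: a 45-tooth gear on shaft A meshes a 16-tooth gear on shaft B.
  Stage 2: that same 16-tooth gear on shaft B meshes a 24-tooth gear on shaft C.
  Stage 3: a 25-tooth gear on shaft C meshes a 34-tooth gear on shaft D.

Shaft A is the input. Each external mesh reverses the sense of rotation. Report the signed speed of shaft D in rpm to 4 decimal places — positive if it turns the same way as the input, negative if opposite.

-263.3272 rpm (opposite to input, |ω| = 263.3272 rpm)

Stage 1 [45T→16T]: ω = 191.0000×45/16 = 537.1875 rpm, dir flips to −; running = −537.1875
Stage 2 [16T→24T]: ω = 537.1875×16/24 = 358.1250 rpm, dir flips to +; running = +358.1250
Stage 3 [25T→34T]: ω = 358.1250×25/34 = 263.3272 rpm, dir flips to −; running = −263.3272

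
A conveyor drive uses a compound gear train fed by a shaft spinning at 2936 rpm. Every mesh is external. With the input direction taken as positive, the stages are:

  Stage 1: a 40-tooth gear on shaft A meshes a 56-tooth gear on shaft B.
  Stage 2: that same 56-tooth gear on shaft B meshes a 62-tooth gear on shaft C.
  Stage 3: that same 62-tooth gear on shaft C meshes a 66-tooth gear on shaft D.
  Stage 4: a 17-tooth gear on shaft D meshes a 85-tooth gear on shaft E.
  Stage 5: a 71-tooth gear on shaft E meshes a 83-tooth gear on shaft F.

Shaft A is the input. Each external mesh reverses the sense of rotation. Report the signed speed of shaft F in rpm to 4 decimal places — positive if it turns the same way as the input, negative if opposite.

-304.4264 rpm (opposite to input, |ω| = 304.4264 rpm)

Stage 1 [40T→56T]: ω = 2936.0000×40/56 = 2097.1429 rpm, dir flips to −; running = −2097.1429
Stage 2 [56T→62T]: ω = 2097.1429×56/62 = 1894.1935 rpm, dir flips to +; running = +1894.1935
Stage 3 [62T→66T]: ω = 1894.1935×62/66 = 1779.3939 rpm, dir flips to −; running = −1779.3939
Stage 4 [17T→85T]: ω = 1779.3939×17/85 = 355.8788 rpm, dir flips to +; running = +355.8788
Stage 5 [71T→83T]: ω = 355.8788×71/83 = 304.4264 rpm, dir flips to −; running = −304.4264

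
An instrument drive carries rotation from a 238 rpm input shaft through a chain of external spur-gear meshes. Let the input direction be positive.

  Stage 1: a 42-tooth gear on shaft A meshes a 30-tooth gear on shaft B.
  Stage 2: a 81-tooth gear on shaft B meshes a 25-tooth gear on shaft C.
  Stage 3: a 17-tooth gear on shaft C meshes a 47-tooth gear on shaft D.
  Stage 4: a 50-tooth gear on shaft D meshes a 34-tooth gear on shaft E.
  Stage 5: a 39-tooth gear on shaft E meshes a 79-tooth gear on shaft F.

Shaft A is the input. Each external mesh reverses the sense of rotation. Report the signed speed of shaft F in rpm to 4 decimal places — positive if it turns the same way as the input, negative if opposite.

Stage 1 [42T→30T]: ω = 238.0000×42/30 = 333.2000 rpm, dir flips to −; running = −333.2000
Stage 2 [81T→25T]: ω = 333.2000×81/25 = 1079.5680 rpm, dir flips to +; running = +1079.5680
Stage 3 [17T→47T]: ω = 1079.5680×17/47 = 390.4820 rpm, dir flips to −; running = −390.4820
Stage 4 [50T→34T]: ω = 390.4820×50/34 = 574.2383 rpm, dir flips to +; running = +574.2383
Stage 5 [39T→79T]: ω = 574.2383×39/79 = 283.4847 rpm, dir flips to −; running = −283.4847

-283.4847 rpm (opposite to input, |ω| = 283.4847 rpm)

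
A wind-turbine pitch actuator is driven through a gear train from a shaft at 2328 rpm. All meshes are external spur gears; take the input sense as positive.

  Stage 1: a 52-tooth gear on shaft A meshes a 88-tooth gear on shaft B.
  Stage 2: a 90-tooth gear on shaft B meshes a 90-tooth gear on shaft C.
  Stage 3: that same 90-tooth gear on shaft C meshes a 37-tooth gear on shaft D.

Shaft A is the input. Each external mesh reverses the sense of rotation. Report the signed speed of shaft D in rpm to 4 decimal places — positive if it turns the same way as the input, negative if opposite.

-3346.1425 rpm (opposite to input, |ω| = 3346.1425 rpm)

Stage 1 [52T→88T]: ω = 2328.0000×52/88 = 1375.6364 rpm, dir flips to −; running = −1375.6364
Stage 2 [90T→90T]: ω = 1375.6364×90/90 = 1375.6364 rpm, dir flips to +; running = +1375.6364
Stage 3 [90T→37T]: ω = 1375.6364×90/37 = 3346.1425 rpm, dir flips to −; running = −3346.1425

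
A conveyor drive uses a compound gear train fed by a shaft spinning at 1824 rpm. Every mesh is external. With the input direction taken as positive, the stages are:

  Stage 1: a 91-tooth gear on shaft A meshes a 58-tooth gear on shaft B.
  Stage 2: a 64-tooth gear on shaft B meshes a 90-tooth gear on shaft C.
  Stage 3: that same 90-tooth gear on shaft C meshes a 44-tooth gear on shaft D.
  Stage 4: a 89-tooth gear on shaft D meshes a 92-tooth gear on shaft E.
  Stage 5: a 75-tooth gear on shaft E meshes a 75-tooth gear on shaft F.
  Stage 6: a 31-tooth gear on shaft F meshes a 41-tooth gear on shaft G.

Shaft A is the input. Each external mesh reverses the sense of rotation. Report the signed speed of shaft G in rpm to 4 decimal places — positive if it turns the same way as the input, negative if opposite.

Stage 1 [91T→58T]: ω = 1824.0000×91/58 = 2861.7931 rpm, dir flips to −; running = −2861.7931
Stage 2 [64T→90T]: ω = 2861.7931×64/90 = 2035.0529 rpm, dir flips to +; running = +2035.0529
Stage 3 [90T→44T]: ω = 2035.0529×90/44 = 4162.6082 rpm, dir flips to −; running = −4162.6082
Stage 4 [89T→92T]: ω = 4162.6082×89/92 = 4026.8709 rpm, dir flips to +; running = +4026.8709
Stage 5 [75T→75T]: ω = 4026.8709×75/75 = 4026.8709 rpm, dir flips to −; running = −4026.8709
Stage 6 [31T→41T]: ω = 4026.8709×31/41 = 3044.7073 rpm, dir flips to +; running = +3044.7073

+3044.7073 rpm (same as input, |ω| = 3044.7073 rpm)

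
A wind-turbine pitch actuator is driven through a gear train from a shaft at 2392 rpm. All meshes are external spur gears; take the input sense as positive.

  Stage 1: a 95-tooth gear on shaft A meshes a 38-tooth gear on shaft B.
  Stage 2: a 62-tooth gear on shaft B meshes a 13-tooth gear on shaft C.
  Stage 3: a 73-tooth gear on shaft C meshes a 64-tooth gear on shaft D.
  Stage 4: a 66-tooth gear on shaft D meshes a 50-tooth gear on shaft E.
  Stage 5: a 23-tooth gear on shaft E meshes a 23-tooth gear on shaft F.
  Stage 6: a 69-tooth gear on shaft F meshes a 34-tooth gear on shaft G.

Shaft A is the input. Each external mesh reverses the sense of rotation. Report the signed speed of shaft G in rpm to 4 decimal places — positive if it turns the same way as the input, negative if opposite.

Stage 1 [95T→38T]: ω = 2392.0000×95/38 = 5980.0000 rpm, dir flips to −; running = −5980.0000
Stage 2 [62T→13T]: ω = 5980.0000×62/13 = 28520.0000 rpm, dir flips to +; running = +28520.0000
Stage 3 [73T→64T]: ω = 28520.0000×73/64 = 32530.6250 rpm, dir flips to −; running = −32530.6250
Stage 4 [66T→50T]: ω = 32530.6250×66/50 = 42940.4250 rpm, dir flips to +; running = +42940.4250
Stage 5 [23T→23T]: ω = 42940.4250×23/23 = 42940.4250 rpm, dir flips to −; running = −42940.4250
Stage 6 [69T→34T]: ω = 42940.4250×69/34 = 87143.8037 rpm, dir flips to +; running = +87143.8037

+87143.8037 rpm (same as input, |ω| = 87143.8037 rpm)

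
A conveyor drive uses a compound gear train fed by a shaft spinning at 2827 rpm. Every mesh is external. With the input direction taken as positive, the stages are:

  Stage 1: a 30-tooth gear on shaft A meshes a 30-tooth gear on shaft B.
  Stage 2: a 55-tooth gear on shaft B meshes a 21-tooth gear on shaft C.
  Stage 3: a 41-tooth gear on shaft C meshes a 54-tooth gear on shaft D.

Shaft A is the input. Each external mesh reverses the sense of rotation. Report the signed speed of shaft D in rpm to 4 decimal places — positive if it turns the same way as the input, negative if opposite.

Stage 1 [30T→30T]: ω = 2827.0000×30/30 = 2827.0000 rpm, dir flips to −; running = −2827.0000
Stage 2 [55T→21T]: ω = 2827.0000×55/21 = 7404.0476 rpm, dir flips to +; running = +7404.0476
Stage 3 [41T→54T]: ω = 7404.0476×41/54 = 5621.5917 rpm, dir flips to −; running = −5621.5917

-5621.5917 rpm (opposite to input, |ω| = 5621.5917 rpm)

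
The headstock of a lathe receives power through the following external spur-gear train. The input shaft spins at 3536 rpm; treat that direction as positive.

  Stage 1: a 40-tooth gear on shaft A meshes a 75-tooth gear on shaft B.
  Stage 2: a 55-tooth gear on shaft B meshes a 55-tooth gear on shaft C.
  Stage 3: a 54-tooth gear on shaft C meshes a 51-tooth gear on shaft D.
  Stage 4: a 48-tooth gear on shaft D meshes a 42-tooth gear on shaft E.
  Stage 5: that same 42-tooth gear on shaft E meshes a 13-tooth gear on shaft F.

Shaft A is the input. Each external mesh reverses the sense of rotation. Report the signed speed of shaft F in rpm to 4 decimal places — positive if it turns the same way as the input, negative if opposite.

Stage 1 [40T→75T]: ω = 3536.0000×40/75 = 1885.8667 rpm, dir flips to −; running = −1885.8667
Stage 2 [55T→55T]: ω = 1885.8667×55/55 = 1885.8667 rpm, dir flips to +; running = +1885.8667
Stage 3 [54T→51T]: ω = 1885.8667×54/51 = 1996.8000 rpm, dir flips to −; running = −1996.8000
Stage 4 [48T→42T]: ω = 1996.8000×48/42 = 2282.0571 rpm, dir flips to +; running = +2282.0571
Stage 5 [42T→13T]: ω = 2282.0571×42/13 = 7372.8000 rpm, dir flips to −; running = −7372.8000

-7372.8000 rpm (opposite to input, |ω| = 7372.8000 rpm)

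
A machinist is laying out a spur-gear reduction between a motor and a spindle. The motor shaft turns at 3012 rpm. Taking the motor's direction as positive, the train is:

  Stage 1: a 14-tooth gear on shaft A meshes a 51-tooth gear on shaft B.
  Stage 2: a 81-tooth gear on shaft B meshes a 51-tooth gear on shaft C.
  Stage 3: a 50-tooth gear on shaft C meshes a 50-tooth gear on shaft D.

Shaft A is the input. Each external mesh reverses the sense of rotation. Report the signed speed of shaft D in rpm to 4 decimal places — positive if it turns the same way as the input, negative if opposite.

-1313.1903 rpm (opposite to input, |ω| = 1313.1903 rpm)

Stage 1 [14T→51T]: ω = 3012.0000×14/51 = 826.8235 rpm, dir flips to −; running = −826.8235
Stage 2 [81T→51T]: ω = 826.8235×81/51 = 1313.1903 rpm, dir flips to +; running = +1313.1903
Stage 3 [50T→50T]: ω = 1313.1903×50/50 = 1313.1903 rpm, dir flips to −; running = −1313.1903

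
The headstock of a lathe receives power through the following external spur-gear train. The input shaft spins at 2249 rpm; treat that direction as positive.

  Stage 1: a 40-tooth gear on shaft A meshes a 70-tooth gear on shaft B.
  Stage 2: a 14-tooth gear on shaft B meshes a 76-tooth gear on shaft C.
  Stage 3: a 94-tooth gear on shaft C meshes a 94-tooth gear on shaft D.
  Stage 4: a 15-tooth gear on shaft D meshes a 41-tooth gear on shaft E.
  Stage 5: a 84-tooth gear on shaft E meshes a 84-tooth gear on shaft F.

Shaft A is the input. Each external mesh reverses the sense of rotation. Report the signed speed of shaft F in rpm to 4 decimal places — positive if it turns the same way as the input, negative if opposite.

Stage 1 [40T→70T]: ω = 2249.0000×40/70 = 1285.1429 rpm, dir flips to −; running = −1285.1429
Stage 2 [14T→76T]: ω = 1285.1429×14/76 = 236.7368 rpm, dir flips to +; running = +236.7368
Stage 3 [94T→94T]: ω = 236.7368×94/94 = 236.7368 rpm, dir flips to −; running = −236.7368
Stage 4 [15T→41T]: ω = 236.7368×15/41 = 86.6110 rpm, dir flips to +; running = +86.6110
Stage 5 [84T→84T]: ω = 86.6110×84/84 = 86.6110 rpm, dir flips to −; running = −86.6110

-86.6110 rpm (opposite to input, |ω| = 86.6110 rpm)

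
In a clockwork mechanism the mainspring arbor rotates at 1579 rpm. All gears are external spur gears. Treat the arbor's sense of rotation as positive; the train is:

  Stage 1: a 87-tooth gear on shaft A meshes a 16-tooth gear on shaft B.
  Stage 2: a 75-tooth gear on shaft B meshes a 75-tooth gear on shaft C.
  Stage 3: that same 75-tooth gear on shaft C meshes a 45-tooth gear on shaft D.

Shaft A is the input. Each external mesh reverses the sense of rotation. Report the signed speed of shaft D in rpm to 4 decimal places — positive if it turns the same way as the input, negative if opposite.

Stage 1 [87T→16T]: ω = 1579.0000×87/16 = 8585.8125 rpm, dir flips to −; running = −8585.8125
Stage 2 [75T→75T]: ω = 8585.8125×75/75 = 8585.8125 rpm, dir flips to +; running = +8585.8125
Stage 3 [75T→45T]: ω = 8585.8125×75/45 = 14309.6875 rpm, dir flips to −; running = −14309.6875

-14309.6875 rpm (opposite to input, |ω| = 14309.6875 rpm)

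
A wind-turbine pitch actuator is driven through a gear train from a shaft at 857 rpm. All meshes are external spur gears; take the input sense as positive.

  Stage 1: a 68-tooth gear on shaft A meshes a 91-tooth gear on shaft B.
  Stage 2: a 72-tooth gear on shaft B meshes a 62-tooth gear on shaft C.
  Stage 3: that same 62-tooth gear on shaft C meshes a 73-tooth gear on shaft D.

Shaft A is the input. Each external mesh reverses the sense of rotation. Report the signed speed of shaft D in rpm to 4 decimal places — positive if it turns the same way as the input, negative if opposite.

Stage 1 [68T→91T]: ω = 857.0000×68/91 = 640.3956 rpm, dir flips to −; running = −640.3956
Stage 2 [72T→62T]: ω = 640.3956×72/62 = 743.6852 rpm, dir flips to +; running = +743.6852
Stage 3 [62T→73T]: ω = 743.6852×62/73 = 631.6231 rpm, dir flips to −; running = −631.6231

-631.6231 rpm (opposite to input, |ω| = 631.6231 rpm)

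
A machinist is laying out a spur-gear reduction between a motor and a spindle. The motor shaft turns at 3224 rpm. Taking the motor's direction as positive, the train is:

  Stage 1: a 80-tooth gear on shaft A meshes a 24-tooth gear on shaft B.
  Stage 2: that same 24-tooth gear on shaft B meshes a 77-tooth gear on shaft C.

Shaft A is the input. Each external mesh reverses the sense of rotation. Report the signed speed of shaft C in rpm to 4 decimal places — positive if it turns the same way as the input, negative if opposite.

+3349.6104 rpm (same as input, |ω| = 3349.6104 rpm)

Stage 1 [80T→24T]: ω = 3224.0000×80/24 = 10746.6667 rpm, dir flips to −; running = −10746.6667
Stage 2 [24T→77T]: ω = 10746.6667×24/77 = 3349.6104 rpm, dir flips to +; running = +3349.6104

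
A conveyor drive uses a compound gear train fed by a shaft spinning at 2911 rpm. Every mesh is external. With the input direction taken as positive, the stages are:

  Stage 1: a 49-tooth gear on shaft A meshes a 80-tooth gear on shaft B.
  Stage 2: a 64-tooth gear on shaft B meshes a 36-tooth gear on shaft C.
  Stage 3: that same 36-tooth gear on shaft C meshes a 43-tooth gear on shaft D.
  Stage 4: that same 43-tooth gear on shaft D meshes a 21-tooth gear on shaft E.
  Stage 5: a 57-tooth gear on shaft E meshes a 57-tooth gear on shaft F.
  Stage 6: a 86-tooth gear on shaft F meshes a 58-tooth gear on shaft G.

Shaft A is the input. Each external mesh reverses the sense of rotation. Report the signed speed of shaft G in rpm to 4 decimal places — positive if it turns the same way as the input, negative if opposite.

Stage 1 [49T→80T]: ω = 2911.0000×49/80 = 1782.9875 rpm, dir flips to −; running = −1782.9875
Stage 2 [64T→36T]: ω = 1782.9875×64/36 = 3169.7556 rpm, dir flips to +; running = +3169.7556
Stage 3 [36T→43T]: ω = 3169.7556×36/43 = 2653.7488 rpm, dir flips to −; running = −2653.7488
Stage 4 [43T→21T]: ω = 2653.7488×43/21 = 5433.8667 rpm, dir flips to +; running = +5433.8667
Stage 5 [57T→57T]: ω = 5433.8667×57/57 = 5433.8667 rpm, dir flips to −; running = −5433.8667
Stage 6 [86T→58T]: ω = 5433.8667×86/58 = 8057.1126 rpm, dir flips to +; running = +8057.1126

+8057.1126 rpm (same as input, |ω| = 8057.1126 rpm)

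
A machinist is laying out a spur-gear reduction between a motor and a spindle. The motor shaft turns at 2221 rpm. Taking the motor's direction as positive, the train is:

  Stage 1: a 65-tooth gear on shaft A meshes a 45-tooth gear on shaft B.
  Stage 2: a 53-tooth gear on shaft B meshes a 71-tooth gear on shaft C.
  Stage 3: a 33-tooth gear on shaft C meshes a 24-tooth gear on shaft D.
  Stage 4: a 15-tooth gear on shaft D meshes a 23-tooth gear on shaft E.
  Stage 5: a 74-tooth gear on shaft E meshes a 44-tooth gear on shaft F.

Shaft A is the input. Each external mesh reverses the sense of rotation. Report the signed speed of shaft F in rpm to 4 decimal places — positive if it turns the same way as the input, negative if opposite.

-3611.7035 rpm (opposite to input, |ω| = 3611.7035 rpm)

Stage 1 [65T→45T]: ω = 2221.0000×65/45 = 3208.1111 rpm, dir flips to −; running = −3208.1111
Stage 2 [53T→71T]: ω = 3208.1111×53/71 = 2394.7872 rpm, dir flips to +; running = +2394.7872
Stage 3 [33T→24T]: ω = 2394.7872×33/24 = 3292.8324 rpm, dir flips to −; running = −3292.8324
Stage 4 [15T→23T]: ω = 3292.8324×15/23 = 2147.4994 rpm, dir flips to +; running = +2147.4994
Stage 5 [74T→44T]: ω = 2147.4994×74/44 = 3611.7035 rpm, dir flips to −; running = −3611.7035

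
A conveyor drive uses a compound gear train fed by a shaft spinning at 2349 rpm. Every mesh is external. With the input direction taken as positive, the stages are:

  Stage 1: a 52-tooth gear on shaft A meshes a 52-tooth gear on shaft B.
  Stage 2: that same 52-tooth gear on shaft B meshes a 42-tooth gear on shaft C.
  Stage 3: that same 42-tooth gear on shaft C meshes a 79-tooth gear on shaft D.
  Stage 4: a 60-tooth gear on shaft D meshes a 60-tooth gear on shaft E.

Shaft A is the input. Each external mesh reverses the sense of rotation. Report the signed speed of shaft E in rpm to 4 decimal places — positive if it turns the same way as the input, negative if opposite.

Stage 1 [52T→52T]: ω = 2349.0000×52/52 = 2349.0000 rpm, dir flips to −; running = −2349.0000
Stage 2 [52T→42T]: ω = 2349.0000×52/42 = 2908.2857 rpm, dir flips to +; running = +2908.2857
Stage 3 [42T→79T]: ω = 2908.2857×42/79 = 1546.1772 rpm, dir flips to −; running = −1546.1772
Stage 4 [60T→60T]: ω = 1546.1772×60/60 = 1546.1772 rpm, dir flips to +; running = +1546.1772

+1546.1772 rpm (same as input, |ω| = 1546.1772 rpm)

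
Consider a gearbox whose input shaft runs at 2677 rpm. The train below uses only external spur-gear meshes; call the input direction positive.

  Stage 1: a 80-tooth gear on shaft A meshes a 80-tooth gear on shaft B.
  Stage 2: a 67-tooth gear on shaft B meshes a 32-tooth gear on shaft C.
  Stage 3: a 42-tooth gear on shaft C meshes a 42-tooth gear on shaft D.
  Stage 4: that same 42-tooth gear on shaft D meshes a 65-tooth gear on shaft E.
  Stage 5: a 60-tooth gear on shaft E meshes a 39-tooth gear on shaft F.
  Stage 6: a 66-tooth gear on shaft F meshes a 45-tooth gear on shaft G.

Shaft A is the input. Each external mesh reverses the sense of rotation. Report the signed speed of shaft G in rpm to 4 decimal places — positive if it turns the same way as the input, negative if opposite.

Stage 1 [80T→80T]: ω = 2677.0000×80/80 = 2677.0000 rpm, dir flips to −; running = −2677.0000
Stage 2 [67T→32T]: ω = 2677.0000×67/32 = 5604.9688 rpm, dir flips to +; running = +5604.9688
Stage 3 [42T→42T]: ω = 5604.9688×42/42 = 5604.9688 rpm, dir flips to −; running = −5604.9688
Stage 4 [42T→65T]: ω = 5604.9688×42/65 = 3621.6721 rpm, dir flips to +; running = +3621.6721
Stage 5 [60T→39T]: ω = 3621.6721×60/39 = 5571.8033 rpm, dir flips to −; running = −5571.8033
Stage 6 [66T→45T]: ω = 5571.8033×66/45 = 8171.9781 rpm, dir flips to +; running = +8171.9781

+8171.9781 rpm (same as input, |ω| = 8171.9781 rpm)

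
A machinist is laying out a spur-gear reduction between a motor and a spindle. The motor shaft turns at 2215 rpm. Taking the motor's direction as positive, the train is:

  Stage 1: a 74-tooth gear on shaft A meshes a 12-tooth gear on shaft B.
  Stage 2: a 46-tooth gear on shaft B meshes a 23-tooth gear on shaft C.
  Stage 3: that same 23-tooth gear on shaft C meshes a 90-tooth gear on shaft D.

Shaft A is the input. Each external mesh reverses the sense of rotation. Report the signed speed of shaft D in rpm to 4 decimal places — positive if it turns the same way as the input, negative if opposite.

Stage 1 [74T→12T]: ω = 2215.0000×74/12 = 13659.1667 rpm, dir flips to −; running = −13659.1667
Stage 2 [46T→23T]: ω = 13659.1667×46/23 = 27318.3333 rpm, dir flips to +; running = +27318.3333
Stage 3 [23T→90T]: ω = 27318.3333×23/90 = 6981.3519 rpm, dir flips to −; running = −6981.3519

-6981.3519 rpm (opposite to input, |ω| = 6981.3519 rpm)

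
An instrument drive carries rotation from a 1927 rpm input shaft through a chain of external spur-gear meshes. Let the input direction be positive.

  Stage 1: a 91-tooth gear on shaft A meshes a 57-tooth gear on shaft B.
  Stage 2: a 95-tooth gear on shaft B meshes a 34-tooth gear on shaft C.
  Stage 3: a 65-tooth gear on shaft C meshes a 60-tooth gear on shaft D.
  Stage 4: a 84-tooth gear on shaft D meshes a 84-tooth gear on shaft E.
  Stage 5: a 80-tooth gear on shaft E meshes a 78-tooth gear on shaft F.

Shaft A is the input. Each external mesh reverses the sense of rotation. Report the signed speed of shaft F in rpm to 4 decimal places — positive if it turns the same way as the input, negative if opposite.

Stage 1 [91T→57T]: ω = 1927.0000×91/57 = 3076.4386 rpm, dir flips to −; running = −3076.4386
Stage 2 [95T→34T]: ω = 3076.4386×95/34 = 8595.9314 rpm, dir flips to +; running = +8595.9314
Stage 3 [65T→60T]: ω = 8595.9314×65/60 = 9312.2590 rpm, dir flips to −; running = −9312.2590
Stage 4 [84T→84T]: ω = 9312.2590×84/84 = 9312.2590 rpm, dir flips to +; running = +9312.2590
Stage 5 [80T→78T]: ω = 9312.2590×80/78 = 9551.0349 rpm, dir flips to −; running = −9551.0349

-9551.0349 rpm (opposite to input, |ω| = 9551.0349 rpm)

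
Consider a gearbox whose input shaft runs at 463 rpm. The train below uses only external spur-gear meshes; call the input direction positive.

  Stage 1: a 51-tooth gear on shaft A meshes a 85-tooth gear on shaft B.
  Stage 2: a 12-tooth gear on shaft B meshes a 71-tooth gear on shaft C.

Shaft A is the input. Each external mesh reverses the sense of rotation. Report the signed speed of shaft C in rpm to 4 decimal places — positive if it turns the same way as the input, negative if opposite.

Stage 1 [51T→85T]: ω = 463.0000×51/85 = 277.8000 rpm, dir flips to −; running = −277.8000
Stage 2 [12T→71T]: ω = 277.8000×12/71 = 46.9521 rpm, dir flips to +; running = +46.9521

+46.9521 rpm (same as input, |ω| = 46.9521 rpm)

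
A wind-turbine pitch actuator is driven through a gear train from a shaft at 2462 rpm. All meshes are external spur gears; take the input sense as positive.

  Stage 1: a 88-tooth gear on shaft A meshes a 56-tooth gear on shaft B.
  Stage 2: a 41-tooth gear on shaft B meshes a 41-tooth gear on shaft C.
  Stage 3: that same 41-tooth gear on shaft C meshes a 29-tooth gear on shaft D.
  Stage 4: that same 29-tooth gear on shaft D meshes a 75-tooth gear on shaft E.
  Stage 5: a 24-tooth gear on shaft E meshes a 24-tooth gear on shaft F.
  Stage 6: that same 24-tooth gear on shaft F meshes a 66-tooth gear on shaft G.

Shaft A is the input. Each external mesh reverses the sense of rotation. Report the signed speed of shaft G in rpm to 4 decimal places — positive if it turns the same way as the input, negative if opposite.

+769.0819 rpm (same as input, |ω| = 769.0819 rpm)

Stage 1 [88T→56T]: ω = 2462.0000×88/56 = 3868.8571 rpm, dir flips to −; running = −3868.8571
Stage 2 [41T→41T]: ω = 3868.8571×41/41 = 3868.8571 rpm, dir flips to +; running = +3868.8571
Stage 3 [41T→29T]: ω = 3868.8571×41/29 = 5469.7635 rpm, dir flips to −; running = −5469.7635
Stage 4 [29T→75T]: ω = 5469.7635×29/75 = 2114.9752 rpm, dir flips to +; running = +2114.9752
Stage 5 [24T→24T]: ω = 2114.9752×24/24 = 2114.9752 rpm, dir flips to −; running = −2114.9752
Stage 6 [24T→66T]: ω = 2114.9752×24/66 = 769.0819 rpm, dir flips to +; running = +769.0819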